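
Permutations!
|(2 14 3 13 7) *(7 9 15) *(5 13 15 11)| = 20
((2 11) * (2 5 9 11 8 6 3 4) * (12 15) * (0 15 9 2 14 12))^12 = ((0 15)(2 8 6 3 4 14 12 9 11 5))^12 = (15)(2 6 4 12 11)(3 14 9 5 8)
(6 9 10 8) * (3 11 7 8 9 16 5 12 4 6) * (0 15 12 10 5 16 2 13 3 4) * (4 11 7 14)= (16)(0 15 12)(2 13 3 7 8 11 14 4 6)(5 10 9)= [15, 1, 13, 7, 6, 10, 2, 8, 11, 5, 9, 14, 0, 3, 4, 12, 16]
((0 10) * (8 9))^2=(10)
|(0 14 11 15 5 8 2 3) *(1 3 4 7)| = 11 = |(0 14 11 15 5 8 2 4 7 1 3)|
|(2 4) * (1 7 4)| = |(1 7 4 2)| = 4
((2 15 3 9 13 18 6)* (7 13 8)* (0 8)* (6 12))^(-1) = ((0 8 7 13 18 12 6 2 15 3 9))^(-1) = (0 9 3 15 2 6 12 18 13 7 8)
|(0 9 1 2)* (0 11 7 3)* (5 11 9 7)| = |(0 7 3)(1 2 9)(5 11)| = 6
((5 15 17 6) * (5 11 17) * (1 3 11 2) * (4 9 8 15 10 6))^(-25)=(1 2 6 10 5 15 8 9 4 17 11 3)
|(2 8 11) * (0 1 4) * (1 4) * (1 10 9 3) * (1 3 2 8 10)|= 6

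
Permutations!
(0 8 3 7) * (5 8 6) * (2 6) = (0 2 6 5 8 3 7) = [2, 1, 6, 7, 4, 8, 5, 0, 3]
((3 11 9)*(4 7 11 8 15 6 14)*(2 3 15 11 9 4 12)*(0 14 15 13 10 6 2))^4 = ((0 14 12)(2 3 8 11 4 7 9 13 10 6 15))^4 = (0 14 12)(2 4 10 3 7 6 8 9 15 11 13)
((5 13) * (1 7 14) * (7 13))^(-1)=(1 14 7 5 13)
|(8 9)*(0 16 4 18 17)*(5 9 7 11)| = 5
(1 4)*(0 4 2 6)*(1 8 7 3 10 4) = (0 1 2 6)(3 10 4 8 7) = [1, 2, 6, 10, 8, 5, 0, 3, 7, 9, 4]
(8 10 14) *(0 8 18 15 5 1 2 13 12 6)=(0 8 10 14 18 15 5 1 2 13 12 6)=[8, 2, 13, 3, 4, 1, 0, 7, 10, 9, 14, 11, 6, 12, 18, 5, 16, 17, 15]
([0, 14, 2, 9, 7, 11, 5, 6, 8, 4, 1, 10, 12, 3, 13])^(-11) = (14)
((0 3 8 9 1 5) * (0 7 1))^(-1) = (0 9 8 3)(1 7 5)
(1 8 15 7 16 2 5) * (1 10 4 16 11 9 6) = [0, 8, 5, 3, 16, 10, 1, 11, 15, 6, 4, 9, 12, 13, 14, 7, 2] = (1 8 15 7 11 9 6)(2 5 10 4 16)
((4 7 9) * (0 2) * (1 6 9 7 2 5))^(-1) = (0 2 4 9 6 1 5) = ((0 5 1 6 9 4 2))^(-1)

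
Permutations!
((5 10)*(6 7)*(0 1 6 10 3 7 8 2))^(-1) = ((0 1 6 8 2)(3 7 10 5))^(-1) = (0 2 8 6 1)(3 5 10 7)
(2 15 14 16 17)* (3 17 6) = (2 15 14 16 6 3 17) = [0, 1, 15, 17, 4, 5, 3, 7, 8, 9, 10, 11, 12, 13, 16, 14, 6, 2]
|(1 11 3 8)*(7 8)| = |(1 11 3 7 8)| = 5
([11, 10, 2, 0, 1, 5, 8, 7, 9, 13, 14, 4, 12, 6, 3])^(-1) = (0 3 14 10 1 4 11)(6 13 9 8)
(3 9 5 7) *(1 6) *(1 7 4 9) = (1 6 7 3)(4 9 5) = [0, 6, 2, 1, 9, 4, 7, 3, 8, 5]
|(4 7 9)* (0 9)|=4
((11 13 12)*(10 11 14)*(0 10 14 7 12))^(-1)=(14)(0 13 11 10)(7 12)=((14)(0 10 11 13)(7 12))^(-1)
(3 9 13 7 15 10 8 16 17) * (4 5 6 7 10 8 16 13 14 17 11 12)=(3 9 14 17)(4 5 6 7 15 8 13 10 16 11 12)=[0, 1, 2, 9, 5, 6, 7, 15, 13, 14, 16, 12, 4, 10, 17, 8, 11, 3]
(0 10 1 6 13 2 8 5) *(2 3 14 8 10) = (0 2 10 1 6 13 3 14 8 5) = [2, 6, 10, 14, 4, 0, 13, 7, 5, 9, 1, 11, 12, 3, 8]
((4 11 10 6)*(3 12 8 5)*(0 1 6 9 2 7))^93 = (0 4 9)(1 11 2)(3 12 8 5)(6 10 7)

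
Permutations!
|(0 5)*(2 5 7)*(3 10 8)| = 12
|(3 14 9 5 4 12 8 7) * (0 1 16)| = |(0 1 16)(3 14 9 5 4 12 8 7)| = 24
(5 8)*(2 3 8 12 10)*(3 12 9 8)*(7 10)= (2 12 7 10)(5 9 8)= [0, 1, 12, 3, 4, 9, 6, 10, 5, 8, 2, 11, 7]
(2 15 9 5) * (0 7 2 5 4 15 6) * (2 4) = (0 7 4 15 9 2 6) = [7, 1, 6, 3, 15, 5, 0, 4, 8, 2, 10, 11, 12, 13, 14, 9]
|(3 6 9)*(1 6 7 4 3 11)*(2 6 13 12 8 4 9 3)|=11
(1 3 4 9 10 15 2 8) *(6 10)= (1 3 4 9 6 10 15 2 8)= [0, 3, 8, 4, 9, 5, 10, 7, 1, 6, 15, 11, 12, 13, 14, 2]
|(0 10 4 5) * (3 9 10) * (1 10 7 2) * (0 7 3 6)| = |(0 6)(1 10 4 5 7 2)(3 9)| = 6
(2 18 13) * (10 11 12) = (2 18 13)(10 11 12) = [0, 1, 18, 3, 4, 5, 6, 7, 8, 9, 11, 12, 10, 2, 14, 15, 16, 17, 13]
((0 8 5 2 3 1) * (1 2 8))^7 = (0 1)(2 3)(5 8)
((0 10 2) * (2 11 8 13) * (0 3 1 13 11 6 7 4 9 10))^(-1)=(1 3 2 13)(4 7 6 10 9)(8 11)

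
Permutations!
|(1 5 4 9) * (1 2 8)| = 6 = |(1 5 4 9 2 8)|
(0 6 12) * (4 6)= (0 4 6 12)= [4, 1, 2, 3, 6, 5, 12, 7, 8, 9, 10, 11, 0]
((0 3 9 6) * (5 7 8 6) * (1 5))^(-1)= ((0 3 9 1 5 7 8 6))^(-1)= (0 6 8 7 5 1 9 3)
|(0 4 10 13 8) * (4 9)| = 6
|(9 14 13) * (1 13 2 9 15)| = 3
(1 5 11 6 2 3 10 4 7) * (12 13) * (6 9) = (1 5 11 9 6 2 3 10 4 7)(12 13) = [0, 5, 3, 10, 7, 11, 2, 1, 8, 6, 4, 9, 13, 12]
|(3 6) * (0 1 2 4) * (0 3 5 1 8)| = |(0 8)(1 2 4 3 6 5)| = 6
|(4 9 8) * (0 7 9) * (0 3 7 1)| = 10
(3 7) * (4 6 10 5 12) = [0, 1, 2, 7, 6, 12, 10, 3, 8, 9, 5, 11, 4] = (3 7)(4 6 10 5 12)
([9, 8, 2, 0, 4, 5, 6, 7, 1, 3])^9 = [0, 8, 2, 3, 4, 5, 6, 7, 1, 9]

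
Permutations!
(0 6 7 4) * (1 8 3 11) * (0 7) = [6, 8, 2, 11, 7, 5, 0, 4, 3, 9, 10, 1] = (0 6)(1 8 3 11)(4 7)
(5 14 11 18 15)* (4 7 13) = (4 7 13)(5 14 11 18 15) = [0, 1, 2, 3, 7, 14, 6, 13, 8, 9, 10, 18, 12, 4, 11, 5, 16, 17, 15]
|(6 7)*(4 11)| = |(4 11)(6 7)| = 2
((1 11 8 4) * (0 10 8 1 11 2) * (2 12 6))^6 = ((0 10 8 4 11 1 12 6 2))^6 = (0 12 4)(1 8 2)(6 11 10)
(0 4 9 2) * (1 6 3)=(0 4 9 2)(1 6 3)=[4, 6, 0, 1, 9, 5, 3, 7, 8, 2]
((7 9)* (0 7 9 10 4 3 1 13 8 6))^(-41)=(0 3 6 4 8 10 13 7 1)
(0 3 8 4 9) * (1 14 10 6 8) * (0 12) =[3, 14, 2, 1, 9, 5, 8, 7, 4, 12, 6, 11, 0, 13, 10] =(0 3 1 14 10 6 8 4 9 12)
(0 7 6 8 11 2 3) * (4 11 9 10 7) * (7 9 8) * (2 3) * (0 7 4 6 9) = [6, 1, 2, 7, 11, 5, 4, 9, 8, 10, 0, 3] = (0 6 4 11 3 7 9 10)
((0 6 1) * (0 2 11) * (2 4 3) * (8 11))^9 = (0 6 1 4 3 2 8 11)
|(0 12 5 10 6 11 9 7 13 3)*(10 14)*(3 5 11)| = 11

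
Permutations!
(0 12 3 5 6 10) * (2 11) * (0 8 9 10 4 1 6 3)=(0 12)(1 6 4)(2 11)(3 5)(8 9 10)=[12, 6, 11, 5, 1, 3, 4, 7, 9, 10, 8, 2, 0]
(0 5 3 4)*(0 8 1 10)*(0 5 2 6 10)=(0 2 6 10 5 3 4 8 1)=[2, 0, 6, 4, 8, 3, 10, 7, 1, 9, 5]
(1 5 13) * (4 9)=[0, 5, 2, 3, 9, 13, 6, 7, 8, 4, 10, 11, 12, 1]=(1 5 13)(4 9)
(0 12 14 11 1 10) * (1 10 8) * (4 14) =(0 12 4 14 11 10)(1 8) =[12, 8, 2, 3, 14, 5, 6, 7, 1, 9, 0, 10, 4, 13, 11]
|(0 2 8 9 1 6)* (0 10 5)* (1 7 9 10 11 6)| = |(0 2 8 10 5)(6 11)(7 9)| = 10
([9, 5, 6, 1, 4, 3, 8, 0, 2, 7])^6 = [0, 1, 2, 3, 4, 5, 6, 7, 8, 9]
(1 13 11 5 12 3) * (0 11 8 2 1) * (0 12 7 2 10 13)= [11, 0, 1, 12, 4, 7, 6, 2, 10, 9, 13, 5, 3, 8]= (0 11 5 7 2 1)(3 12)(8 10 13)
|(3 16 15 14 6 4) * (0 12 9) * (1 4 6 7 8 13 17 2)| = 33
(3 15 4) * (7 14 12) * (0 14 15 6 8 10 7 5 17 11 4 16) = [14, 1, 2, 6, 3, 17, 8, 15, 10, 9, 7, 4, 5, 13, 12, 16, 0, 11] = (0 14 12 5 17 11 4 3 6 8 10 7 15 16)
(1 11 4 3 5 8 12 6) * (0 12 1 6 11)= [12, 0, 2, 5, 3, 8, 6, 7, 1, 9, 10, 4, 11]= (0 12 11 4 3 5 8 1)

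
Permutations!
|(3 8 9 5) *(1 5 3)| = |(1 5)(3 8 9)| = 6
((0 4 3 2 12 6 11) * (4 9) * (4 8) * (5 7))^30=(0 4 12)(2 11 8)(3 6 9)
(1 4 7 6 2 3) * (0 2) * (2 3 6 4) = (0 3 1 2 6)(4 7) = [3, 2, 6, 1, 7, 5, 0, 4]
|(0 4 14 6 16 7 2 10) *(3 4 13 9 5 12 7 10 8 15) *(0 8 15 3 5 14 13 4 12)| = |(0 4 13 9 14 6 16 10 8 3 12 7 2 15 5)| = 15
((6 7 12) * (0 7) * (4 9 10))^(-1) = ((0 7 12 6)(4 9 10))^(-1) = (0 6 12 7)(4 10 9)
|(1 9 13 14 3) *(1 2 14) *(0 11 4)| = 3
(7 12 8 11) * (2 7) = (2 7 12 8 11) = [0, 1, 7, 3, 4, 5, 6, 12, 11, 9, 10, 2, 8]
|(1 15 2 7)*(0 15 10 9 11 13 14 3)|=|(0 15 2 7 1 10 9 11 13 14 3)|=11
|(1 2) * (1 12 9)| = 4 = |(1 2 12 9)|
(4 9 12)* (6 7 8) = [0, 1, 2, 3, 9, 5, 7, 8, 6, 12, 10, 11, 4] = (4 9 12)(6 7 8)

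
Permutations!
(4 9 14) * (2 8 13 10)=(2 8 13 10)(4 9 14)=[0, 1, 8, 3, 9, 5, 6, 7, 13, 14, 2, 11, 12, 10, 4]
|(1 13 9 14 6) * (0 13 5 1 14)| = |(0 13 9)(1 5)(6 14)| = 6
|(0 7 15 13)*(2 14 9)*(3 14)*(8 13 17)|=|(0 7 15 17 8 13)(2 3 14 9)|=12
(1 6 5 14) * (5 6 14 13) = (1 14)(5 13) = [0, 14, 2, 3, 4, 13, 6, 7, 8, 9, 10, 11, 12, 5, 1]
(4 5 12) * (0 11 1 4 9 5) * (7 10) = (0 11 1 4)(5 12 9)(7 10) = [11, 4, 2, 3, 0, 12, 6, 10, 8, 5, 7, 1, 9]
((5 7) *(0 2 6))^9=(5 7)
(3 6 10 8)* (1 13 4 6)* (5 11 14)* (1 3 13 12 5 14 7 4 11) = (14)(1 12 5)(4 6 10 8 13 11 7) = [0, 12, 2, 3, 6, 1, 10, 4, 13, 9, 8, 7, 5, 11, 14]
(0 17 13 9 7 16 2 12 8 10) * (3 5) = [17, 1, 12, 5, 4, 3, 6, 16, 10, 7, 0, 11, 8, 9, 14, 15, 2, 13] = (0 17 13 9 7 16 2 12 8 10)(3 5)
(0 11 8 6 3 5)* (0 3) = (0 11 8 6)(3 5) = [11, 1, 2, 5, 4, 3, 0, 7, 6, 9, 10, 8]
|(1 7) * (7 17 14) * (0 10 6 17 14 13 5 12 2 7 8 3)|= 13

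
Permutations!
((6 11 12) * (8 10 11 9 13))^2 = ((6 9 13 8 10 11 12))^2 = (6 13 10 12 9 8 11)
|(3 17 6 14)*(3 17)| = |(6 14 17)| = 3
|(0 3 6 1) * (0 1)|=|(0 3 6)|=3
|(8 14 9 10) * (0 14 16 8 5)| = |(0 14 9 10 5)(8 16)| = 10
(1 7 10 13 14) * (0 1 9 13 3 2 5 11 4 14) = (0 1 7 10 3 2 5 11 4 14 9 13) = [1, 7, 5, 2, 14, 11, 6, 10, 8, 13, 3, 4, 12, 0, 9]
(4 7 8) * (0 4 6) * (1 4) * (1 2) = [2, 4, 1, 3, 7, 5, 0, 8, 6] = (0 2 1 4 7 8 6)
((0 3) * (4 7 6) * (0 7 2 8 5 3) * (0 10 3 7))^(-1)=(0 3 10)(2 4 6 7 5 8)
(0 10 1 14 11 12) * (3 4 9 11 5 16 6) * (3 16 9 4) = (0 10 1 14 5 9 11 12)(6 16) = [10, 14, 2, 3, 4, 9, 16, 7, 8, 11, 1, 12, 0, 13, 5, 15, 6]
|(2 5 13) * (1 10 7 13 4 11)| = |(1 10 7 13 2 5 4 11)| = 8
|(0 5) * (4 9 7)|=6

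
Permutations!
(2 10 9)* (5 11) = (2 10 9)(5 11) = [0, 1, 10, 3, 4, 11, 6, 7, 8, 2, 9, 5]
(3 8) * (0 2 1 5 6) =[2, 5, 1, 8, 4, 6, 0, 7, 3] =(0 2 1 5 6)(3 8)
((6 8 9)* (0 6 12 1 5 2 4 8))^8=((0 6)(1 5 2 4 8 9 12))^8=(1 5 2 4 8 9 12)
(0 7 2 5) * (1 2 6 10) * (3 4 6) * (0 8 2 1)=[7, 1, 5, 4, 6, 8, 10, 3, 2, 9, 0]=(0 7 3 4 6 10)(2 5 8)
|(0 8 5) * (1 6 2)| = |(0 8 5)(1 6 2)| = 3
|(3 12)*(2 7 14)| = |(2 7 14)(3 12)| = 6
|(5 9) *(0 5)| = 3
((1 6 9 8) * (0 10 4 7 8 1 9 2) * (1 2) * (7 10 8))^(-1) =(0 2 9 8)(1 6)(4 10)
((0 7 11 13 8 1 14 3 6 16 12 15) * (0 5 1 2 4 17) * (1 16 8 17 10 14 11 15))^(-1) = ((0 7 15 5 16 12 1 11 13 17)(2 4 10 14 3 6 8))^(-1) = (0 17 13 11 1 12 16 5 15 7)(2 8 6 3 14 10 4)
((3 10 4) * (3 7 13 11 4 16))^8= (3 16 10)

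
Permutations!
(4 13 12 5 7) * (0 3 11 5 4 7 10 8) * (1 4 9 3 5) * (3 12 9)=[5, 4, 2, 11, 13, 10, 6, 7, 0, 12, 8, 1, 3, 9]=(0 5 10 8)(1 4 13 9 12 3 11)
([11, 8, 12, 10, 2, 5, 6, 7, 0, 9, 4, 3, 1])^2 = [3, 0, 1, 4, 12, 5, 6, 7, 11, 9, 2, 10, 8]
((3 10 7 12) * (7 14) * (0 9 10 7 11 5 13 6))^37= ((0 9 10 14 11 5 13 6)(3 7 12))^37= (0 5 10 6 11 9 13 14)(3 7 12)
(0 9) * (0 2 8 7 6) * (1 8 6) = (0 9 2 6)(1 8 7) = [9, 8, 6, 3, 4, 5, 0, 1, 7, 2]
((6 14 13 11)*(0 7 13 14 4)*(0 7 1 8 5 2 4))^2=((14)(0 1 8 5 2 4 7 13 11 6))^2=(14)(0 8 2 7 11)(1 5 4 13 6)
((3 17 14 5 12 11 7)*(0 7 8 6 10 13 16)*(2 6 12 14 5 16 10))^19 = (0 14 17 7 16 5 3)(2 6)(8 12 11)(10 13)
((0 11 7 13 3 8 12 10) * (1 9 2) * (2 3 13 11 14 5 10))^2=(0 5)(1 3 12)(2 9 8)(10 14)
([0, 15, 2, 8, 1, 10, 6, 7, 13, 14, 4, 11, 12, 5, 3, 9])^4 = [0, 3, 2, 10, 14, 15, 6, 7, 4, 13, 9, 11, 12, 1, 5, 8]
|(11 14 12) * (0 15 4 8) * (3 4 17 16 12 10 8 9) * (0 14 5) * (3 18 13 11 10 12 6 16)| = 20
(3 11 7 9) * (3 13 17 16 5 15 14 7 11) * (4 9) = (4 9 13 17 16 5 15 14 7) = [0, 1, 2, 3, 9, 15, 6, 4, 8, 13, 10, 11, 12, 17, 7, 14, 5, 16]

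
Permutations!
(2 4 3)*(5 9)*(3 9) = (2 4 9 5 3) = [0, 1, 4, 2, 9, 3, 6, 7, 8, 5]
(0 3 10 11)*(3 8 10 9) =(0 8 10 11)(3 9) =[8, 1, 2, 9, 4, 5, 6, 7, 10, 3, 11, 0]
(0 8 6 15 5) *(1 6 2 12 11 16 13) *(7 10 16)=(0 8 2 12 11 7 10 16 13 1 6 15 5)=[8, 6, 12, 3, 4, 0, 15, 10, 2, 9, 16, 7, 11, 1, 14, 5, 13]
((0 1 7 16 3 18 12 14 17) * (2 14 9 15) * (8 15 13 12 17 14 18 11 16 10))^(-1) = ((0 1 7 10 8 15 2 18 17)(3 11 16)(9 13 12))^(-1) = (0 17 18 2 15 8 10 7 1)(3 16 11)(9 12 13)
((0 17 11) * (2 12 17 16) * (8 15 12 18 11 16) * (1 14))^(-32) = ((0 8 15 12 17 16 2 18 11)(1 14))^(-32) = (0 17 11 12 18 15 2 8 16)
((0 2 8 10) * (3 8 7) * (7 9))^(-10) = (0 3 2 8 9 10 7)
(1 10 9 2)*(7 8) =(1 10 9 2)(7 8) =[0, 10, 1, 3, 4, 5, 6, 8, 7, 2, 9]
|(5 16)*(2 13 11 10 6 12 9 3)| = |(2 13 11 10 6 12 9 3)(5 16)| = 8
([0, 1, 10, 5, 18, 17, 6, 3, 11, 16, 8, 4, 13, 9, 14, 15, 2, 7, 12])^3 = [0, 1, 11, 7, 13, 3, 6, 17, 18, 10, 4, 12, 16, 2, 14, 15, 8, 5, 9]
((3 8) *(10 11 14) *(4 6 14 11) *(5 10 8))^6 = ((3 5 10 4 6 14 8))^6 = (3 8 14 6 4 10 5)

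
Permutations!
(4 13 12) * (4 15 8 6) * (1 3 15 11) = [0, 3, 2, 15, 13, 5, 4, 7, 6, 9, 10, 1, 11, 12, 14, 8] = (1 3 15 8 6 4 13 12 11)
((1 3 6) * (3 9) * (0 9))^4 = (0 1 6 3 9)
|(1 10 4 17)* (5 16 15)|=12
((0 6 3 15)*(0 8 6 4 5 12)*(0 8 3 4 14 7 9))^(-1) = ((0 14 7 9)(3 15)(4 5 12 8 6))^(-1) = (0 9 7 14)(3 15)(4 6 8 12 5)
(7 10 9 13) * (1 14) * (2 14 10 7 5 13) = (1 10 9 2 14)(5 13) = [0, 10, 14, 3, 4, 13, 6, 7, 8, 2, 9, 11, 12, 5, 1]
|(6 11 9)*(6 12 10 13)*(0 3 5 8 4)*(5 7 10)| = |(0 3 7 10 13 6 11 9 12 5 8 4)| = 12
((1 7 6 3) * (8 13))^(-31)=((1 7 6 3)(8 13))^(-31)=(1 7 6 3)(8 13)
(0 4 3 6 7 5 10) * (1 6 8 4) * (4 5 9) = (0 1 6 7 9 4 3 8 5 10) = [1, 6, 2, 8, 3, 10, 7, 9, 5, 4, 0]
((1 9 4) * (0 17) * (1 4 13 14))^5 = (0 17)(1 9 13 14)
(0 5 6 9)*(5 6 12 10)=(0 6 9)(5 12 10)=[6, 1, 2, 3, 4, 12, 9, 7, 8, 0, 5, 11, 10]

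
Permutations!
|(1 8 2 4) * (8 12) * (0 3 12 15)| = |(0 3 12 8 2 4 1 15)| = 8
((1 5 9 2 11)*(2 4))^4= (1 2 9)(4 5 11)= ((1 5 9 4 2 11))^4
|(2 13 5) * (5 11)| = |(2 13 11 5)| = 4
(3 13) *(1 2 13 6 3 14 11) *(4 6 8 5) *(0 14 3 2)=(0 14 11 1)(2 13 3 8 5 4 6)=[14, 0, 13, 8, 6, 4, 2, 7, 5, 9, 10, 1, 12, 3, 11]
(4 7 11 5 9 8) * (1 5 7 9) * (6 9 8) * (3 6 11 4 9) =(1 5)(3 6)(4 8 9 11 7) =[0, 5, 2, 6, 8, 1, 3, 4, 9, 11, 10, 7]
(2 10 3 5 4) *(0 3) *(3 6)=(0 6 3 5 4 2 10)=[6, 1, 10, 5, 2, 4, 3, 7, 8, 9, 0]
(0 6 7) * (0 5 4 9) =(0 6 7 5 4 9) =[6, 1, 2, 3, 9, 4, 7, 5, 8, 0]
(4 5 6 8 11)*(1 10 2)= (1 10 2)(4 5 6 8 11)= [0, 10, 1, 3, 5, 6, 8, 7, 11, 9, 2, 4]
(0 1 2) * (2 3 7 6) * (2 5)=(0 1 3 7 6 5 2)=[1, 3, 0, 7, 4, 2, 5, 6]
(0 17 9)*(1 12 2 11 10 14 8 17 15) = (0 15 1 12 2 11 10 14 8 17 9) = [15, 12, 11, 3, 4, 5, 6, 7, 17, 0, 14, 10, 2, 13, 8, 1, 16, 9]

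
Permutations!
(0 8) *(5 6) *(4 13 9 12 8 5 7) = (0 5 6 7 4 13 9 12 8) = [5, 1, 2, 3, 13, 6, 7, 4, 0, 12, 10, 11, 8, 9]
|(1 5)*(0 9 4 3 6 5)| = |(0 9 4 3 6 5 1)| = 7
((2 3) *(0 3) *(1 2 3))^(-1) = ((3)(0 1 2))^(-1) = (3)(0 2 1)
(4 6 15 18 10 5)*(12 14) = (4 6 15 18 10 5)(12 14) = [0, 1, 2, 3, 6, 4, 15, 7, 8, 9, 5, 11, 14, 13, 12, 18, 16, 17, 10]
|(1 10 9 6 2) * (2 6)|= 4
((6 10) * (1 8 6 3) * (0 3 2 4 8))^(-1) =((0 3 1)(2 4 8 6 10))^(-1) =(0 1 3)(2 10 6 8 4)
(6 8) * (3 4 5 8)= (3 4 5 8 6)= [0, 1, 2, 4, 5, 8, 3, 7, 6]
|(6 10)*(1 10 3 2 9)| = |(1 10 6 3 2 9)| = 6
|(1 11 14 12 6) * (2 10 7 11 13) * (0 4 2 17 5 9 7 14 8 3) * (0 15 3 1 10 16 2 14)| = 24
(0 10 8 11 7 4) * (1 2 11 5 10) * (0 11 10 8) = (0 1 2 10)(4 11 7)(5 8) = [1, 2, 10, 3, 11, 8, 6, 4, 5, 9, 0, 7]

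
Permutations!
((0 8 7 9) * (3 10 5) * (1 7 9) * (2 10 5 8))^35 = (10)(1 7)(3 5)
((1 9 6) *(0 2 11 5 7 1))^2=(0 11 7 9)(1 6 2 5)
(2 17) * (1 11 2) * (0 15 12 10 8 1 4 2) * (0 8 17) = [15, 11, 0, 3, 2, 5, 6, 7, 1, 9, 17, 8, 10, 13, 14, 12, 16, 4] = (0 15 12 10 17 4 2)(1 11 8)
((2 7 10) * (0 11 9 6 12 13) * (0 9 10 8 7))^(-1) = (0 2 10 11)(6 9 13 12)(7 8)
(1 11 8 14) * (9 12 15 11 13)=(1 13 9 12 15 11 8 14)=[0, 13, 2, 3, 4, 5, 6, 7, 14, 12, 10, 8, 15, 9, 1, 11]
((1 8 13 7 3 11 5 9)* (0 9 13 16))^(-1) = (0 16 8 1 9)(3 7 13 5 11)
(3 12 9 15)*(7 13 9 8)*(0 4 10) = (0 4 10)(3 12 8 7 13 9 15) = [4, 1, 2, 12, 10, 5, 6, 13, 7, 15, 0, 11, 8, 9, 14, 3]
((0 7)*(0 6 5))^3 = (0 5 6 7) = ((0 7 6 5))^3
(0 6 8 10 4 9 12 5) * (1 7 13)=(0 6 8 10 4 9 12 5)(1 7 13)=[6, 7, 2, 3, 9, 0, 8, 13, 10, 12, 4, 11, 5, 1]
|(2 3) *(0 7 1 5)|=|(0 7 1 5)(2 3)|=4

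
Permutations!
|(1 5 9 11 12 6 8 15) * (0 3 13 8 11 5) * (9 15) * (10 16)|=24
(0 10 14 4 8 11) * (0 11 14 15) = (0 10 15)(4 8 14) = [10, 1, 2, 3, 8, 5, 6, 7, 14, 9, 15, 11, 12, 13, 4, 0]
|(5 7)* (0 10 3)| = 6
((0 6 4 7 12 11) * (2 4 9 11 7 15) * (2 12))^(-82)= (0 9)(2 12 4 7 15)(6 11)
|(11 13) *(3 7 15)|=6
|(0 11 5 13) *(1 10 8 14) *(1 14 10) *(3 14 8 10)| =12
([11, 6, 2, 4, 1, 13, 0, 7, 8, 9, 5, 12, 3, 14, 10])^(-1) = [6, 4, 2, 12, 3, 10, 1, 7, 8, 9, 14, 0, 11, 5, 13]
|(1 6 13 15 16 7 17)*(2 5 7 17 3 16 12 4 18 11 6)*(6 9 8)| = 63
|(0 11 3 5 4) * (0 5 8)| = 4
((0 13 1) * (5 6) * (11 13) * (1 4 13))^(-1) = (0 1 11)(4 13)(5 6)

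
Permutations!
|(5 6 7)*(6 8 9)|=|(5 8 9 6 7)|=5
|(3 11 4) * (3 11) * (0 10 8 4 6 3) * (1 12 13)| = |(0 10 8 4 11 6 3)(1 12 13)| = 21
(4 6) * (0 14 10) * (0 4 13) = [14, 1, 2, 3, 6, 5, 13, 7, 8, 9, 4, 11, 12, 0, 10] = (0 14 10 4 6 13)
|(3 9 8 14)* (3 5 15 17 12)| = 8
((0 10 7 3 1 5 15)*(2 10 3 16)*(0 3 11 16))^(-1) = (0 7 10 2 16 11)(1 3 15 5)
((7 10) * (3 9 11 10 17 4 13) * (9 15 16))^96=(3 7 16 4 11)(9 13 10 15 17)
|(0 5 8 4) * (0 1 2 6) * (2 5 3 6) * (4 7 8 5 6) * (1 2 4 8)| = 6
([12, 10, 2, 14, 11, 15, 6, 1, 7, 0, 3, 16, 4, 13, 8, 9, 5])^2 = [4, 3, 2, 8, 16, 9, 6, 10, 1, 12, 14, 5, 11, 13, 7, 0, 15]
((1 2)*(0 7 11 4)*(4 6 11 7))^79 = (0 4)(1 2)(6 11)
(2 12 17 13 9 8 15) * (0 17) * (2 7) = (0 17 13 9 8 15 7 2 12) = [17, 1, 12, 3, 4, 5, 6, 2, 15, 8, 10, 11, 0, 9, 14, 7, 16, 13]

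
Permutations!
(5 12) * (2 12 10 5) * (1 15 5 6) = (1 15 5 10 6)(2 12) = [0, 15, 12, 3, 4, 10, 1, 7, 8, 9, 6, 11, 2, 13, 14, 5]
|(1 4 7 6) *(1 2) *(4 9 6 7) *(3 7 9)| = |(1 3 7 9 6 2)| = 6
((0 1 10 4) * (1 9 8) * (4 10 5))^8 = ((10)(0 9 8 1 5 4))^8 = (10)(0 8 5)(1 4 9)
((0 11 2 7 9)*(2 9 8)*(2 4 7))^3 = (11)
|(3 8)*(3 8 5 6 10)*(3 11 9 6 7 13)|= 4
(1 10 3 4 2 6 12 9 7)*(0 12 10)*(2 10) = [12, 0, 6, 4, 10, 5, 2, 1, 8, 7, 3, 11, 9] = (0 12 9 7 1)(2 6)(3 4 10)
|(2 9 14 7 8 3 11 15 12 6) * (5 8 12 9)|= |(2 5 8 3 11 15 9 14 7 12 6)|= 11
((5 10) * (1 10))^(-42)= ((1 10 5))^(-42)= (10)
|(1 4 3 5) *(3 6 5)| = 4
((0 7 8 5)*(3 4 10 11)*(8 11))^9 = (0 7 11 3 4 10 8 5)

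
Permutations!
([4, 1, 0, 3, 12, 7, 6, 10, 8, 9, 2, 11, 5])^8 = (0 4 12 5 7 10 2)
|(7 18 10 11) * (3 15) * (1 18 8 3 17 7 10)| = |(1 18)(3 15 17 7 8)(10 11)| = 10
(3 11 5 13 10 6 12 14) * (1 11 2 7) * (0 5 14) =(0 5 13 10 6 12)(1 11 14 3 2 7) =[5, 11, 7, 2, 4, 13, 12, 1, 8, 9, 6, 14, 0, 10, 3]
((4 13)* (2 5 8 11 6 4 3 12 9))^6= (2 13 8 12 6)(3 11 9 4 5)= ((2 5 8 11 6 4 13 3 12 9))^6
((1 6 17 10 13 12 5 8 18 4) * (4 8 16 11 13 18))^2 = ((1 6 17 10 18 8 4)(5 16 11 13 12))^2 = (1 17 18 4 6 10 8)(5 11 12 16 13)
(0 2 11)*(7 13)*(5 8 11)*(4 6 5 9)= (0 2 9 4 6 5 8 11)(7 13)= [2, 1, 9, 3, 6, 8, 5, 13, 11, 4, 10, 0, 12, 7]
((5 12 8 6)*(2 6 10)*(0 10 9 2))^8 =(2 5 8)(6 12 9)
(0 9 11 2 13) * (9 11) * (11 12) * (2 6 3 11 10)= [12, 1, 13, 11, 4, 5, 3, 7, 8, 9, 2, 6, 10, 0]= (0 12 10 2 13)(3 11 6)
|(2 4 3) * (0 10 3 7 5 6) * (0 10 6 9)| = |(0 6 10 3 2 4 7 5 9)| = 9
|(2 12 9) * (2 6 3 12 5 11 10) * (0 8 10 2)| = 12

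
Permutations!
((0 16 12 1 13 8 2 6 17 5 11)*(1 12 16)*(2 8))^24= ((0 1 13 2 6 17 5 11))^24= (17)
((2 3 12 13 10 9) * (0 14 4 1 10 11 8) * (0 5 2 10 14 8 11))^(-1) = (0 13 12 3 2 5 8)(1 4 14)(9 10)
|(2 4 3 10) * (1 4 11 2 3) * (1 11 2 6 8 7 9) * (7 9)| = |(1 4 11 6 8 9)(3 10)| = 6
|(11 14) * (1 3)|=2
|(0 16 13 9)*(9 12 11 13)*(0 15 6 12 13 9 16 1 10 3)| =20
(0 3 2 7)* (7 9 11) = (0 3 2 9 11 7) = [3, 1, 9, 2, 4, 5, 6, 0, 8, 11, 10, 7]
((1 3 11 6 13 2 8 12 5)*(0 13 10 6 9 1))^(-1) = ((0 13 2 8 12 5)(1 3 11 9)(6 10))^(-1) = (0 5 12 8 2 13)(1 9 11 3)(6 10)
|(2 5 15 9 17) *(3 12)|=10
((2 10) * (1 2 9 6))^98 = (1 9 2 6 10)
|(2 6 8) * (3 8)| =4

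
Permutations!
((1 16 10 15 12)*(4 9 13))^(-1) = (1 12 15 10 16)(4 13 9)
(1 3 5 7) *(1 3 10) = (1 10)(3 5 7) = [0, 10, 2, 5, 4, 7, 6, 3, 8, 9, 1]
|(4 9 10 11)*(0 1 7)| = |(0 1 7)(4 9 10 11)| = 12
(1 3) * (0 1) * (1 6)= (0 6 1 3)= [6, 3, 2, 0, 4, 5, 1]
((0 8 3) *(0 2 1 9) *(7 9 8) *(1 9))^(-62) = (0 7 1 8 3 2 9)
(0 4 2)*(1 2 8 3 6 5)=(0 4 8 3 6 5 1 2)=[4, 2, 0, 6, 8, 1, 5, 7, 3]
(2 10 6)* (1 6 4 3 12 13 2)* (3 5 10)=[0, 6, 3, 12, 5, 10, 1, 7, 8, 9, 4, 11, 13, 2]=(1 6)(2 3 12 13)(4 5 10)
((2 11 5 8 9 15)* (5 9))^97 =(2 11 9 15)(5 8)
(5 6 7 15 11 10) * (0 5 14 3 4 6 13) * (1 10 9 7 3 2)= (0 5 13)(1 10 14 2)(3 4 6)(7 15 11 9)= [5, 10, 1, 4, 6, 13, 3, 15, 8, 7, 14, 9, 12, 0, 2, 11]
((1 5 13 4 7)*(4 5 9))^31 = ((1 9 4 7)(5 13))^31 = (1 7 4 9)(5 13)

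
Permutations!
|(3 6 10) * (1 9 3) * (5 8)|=10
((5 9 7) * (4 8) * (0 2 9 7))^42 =((0 2 9)(4 8)(5 7))^42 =(9)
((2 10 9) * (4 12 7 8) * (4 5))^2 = ((2 10 9)(4 12 7 8 5))^2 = (2 9 10)(4 7 5 12 8)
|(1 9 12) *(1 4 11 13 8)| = 7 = |(1 9 12 4 11 13 8)|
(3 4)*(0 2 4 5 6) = (0 2 4 3 5 6) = [2, 1, 4, 5, 3, 6, 0]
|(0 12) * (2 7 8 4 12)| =6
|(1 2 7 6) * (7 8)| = |(1 2 8 7 6)| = 5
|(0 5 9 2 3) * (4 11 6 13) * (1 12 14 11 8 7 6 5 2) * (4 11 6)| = |(0 2 3)(1 12 14 6 13 11 5 9)(4 8 7)| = 24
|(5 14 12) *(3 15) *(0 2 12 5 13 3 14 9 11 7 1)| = |(0 2 12 13 3 15 14 5 9 11 7 1)| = 12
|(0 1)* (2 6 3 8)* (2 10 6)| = |(0 1)(3 8 10 6)| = 4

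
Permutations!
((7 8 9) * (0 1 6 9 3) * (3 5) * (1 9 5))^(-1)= ((0 9 7 8 1 6 5 3))^(-1)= (0 3 5 6 1 8 7 9)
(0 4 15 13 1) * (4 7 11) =[7, 0, 2, 3, 15, 5, 6, 11, 8, 9, 10, 4, 12, 1, 14, 13] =(0 7 11 4 15 13 1)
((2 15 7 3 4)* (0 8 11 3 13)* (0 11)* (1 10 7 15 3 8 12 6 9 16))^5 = ((0 12 6 9 16 1 10 7 13 11 8)(2 3 4))^5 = (0 1 8 16 11 9 13 6 7 12 10)(2 4 3)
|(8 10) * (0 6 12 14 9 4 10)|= |(0 6 12 14 9 4 10 8)|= 8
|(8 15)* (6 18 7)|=6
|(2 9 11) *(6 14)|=6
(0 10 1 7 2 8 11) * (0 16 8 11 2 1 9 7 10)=(1 10 9 7)(2 11 16 8)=[0, 10, 11, 3, 4, 5, 6, 1, 2, 7, 9, 16, 12, 13, 14, 15, 8]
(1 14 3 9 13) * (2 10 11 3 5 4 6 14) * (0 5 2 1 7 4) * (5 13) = (0 13 7 4 6 14 2 10 11 3 9 5) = [13, 1, 10, 9, 6, 0, 14, 4, 8, 5, 11, 3, 12, 7, 2]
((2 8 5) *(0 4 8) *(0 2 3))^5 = (8)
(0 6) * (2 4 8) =(0 6)(2 4 8) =[6, 1, 4, 3, 8, 5, 0, 7, 2]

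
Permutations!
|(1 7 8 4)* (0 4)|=5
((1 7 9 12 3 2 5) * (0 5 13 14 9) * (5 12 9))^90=(14)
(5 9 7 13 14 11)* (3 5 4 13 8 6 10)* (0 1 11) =(0 1 11 4 13 14)(3 5 9 7 8 6 10) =[1, 11, 2, 5, 13, 9, 10, 8, 6, 7, 3, 4, 12, 14, 0]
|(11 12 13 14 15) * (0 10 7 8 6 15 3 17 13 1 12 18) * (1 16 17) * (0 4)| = |(0 10 7 8 6 15 11 18 4)(1 12 16 17 13 14 3)| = 63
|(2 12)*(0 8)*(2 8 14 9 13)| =|(0 14 9 13 2 12 8)| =7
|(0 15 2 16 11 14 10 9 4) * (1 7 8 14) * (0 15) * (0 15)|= |(0 15 2 16 11 1 7 8 14 10 9 4)|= 12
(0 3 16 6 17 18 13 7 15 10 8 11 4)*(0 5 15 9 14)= (0 3 16 6 17 18 13 7 9 14)(4 5 15 10 8 11)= [3, 1, 2, 16, 5, 15, 17, 9, 11, 14, 8, 4, 12, 7, 0, 10, 6, 18, 13]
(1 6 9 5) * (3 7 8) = (1 6 9 5)(3 7 8) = [0, 6, 2, 7, 4, 1, 9, 8, 3, 5]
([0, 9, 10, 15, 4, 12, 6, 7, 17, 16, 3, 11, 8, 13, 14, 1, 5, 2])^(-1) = [0, 15, 17, 10, 4, 16, 6, 7, 12, 1, 2, 11, 5, 13, 14, 3, 9, 8]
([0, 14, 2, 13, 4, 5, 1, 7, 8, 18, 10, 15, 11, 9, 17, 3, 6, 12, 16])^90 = (1 3)(6 15)(9 17)(11 16)(12 18)(13 14)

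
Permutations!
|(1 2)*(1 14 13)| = 4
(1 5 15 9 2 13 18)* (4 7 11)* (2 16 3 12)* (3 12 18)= (1 5 15 9 16 12 2 13 3 18)(4 7 11)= [0, 5, 13, 18, 7, 15, 6, 11, 8, 16, 10, 4, 2, 3, 14, 9, 12, 17, 1]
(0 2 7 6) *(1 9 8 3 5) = [2, 9, 7, 5, 4, 1, 0, 6, 3, 8] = (0 2 7 6)(1 9 8 3 5)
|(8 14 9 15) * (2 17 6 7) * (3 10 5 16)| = 4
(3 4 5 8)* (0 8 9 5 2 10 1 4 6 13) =(0 8 3 6 13)(1 4 2 10)(5 9) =[8, 4, 10, 6, 2, 9, 13, 7, 3, 5, 1, 11, 12, 0]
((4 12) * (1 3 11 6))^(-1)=((1 3 11 6)(4 12))^(-1)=(1 6 11 3)(4 12)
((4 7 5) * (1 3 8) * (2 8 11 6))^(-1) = ((1 3 11 6 2 8)(4 7 5))^(-1) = (1 8 2 6 11 3)(4 5 7)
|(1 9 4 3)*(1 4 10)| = 6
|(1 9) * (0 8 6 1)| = |(0 8 6 1 9)| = 5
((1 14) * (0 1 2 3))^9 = (0 3 2 14 1)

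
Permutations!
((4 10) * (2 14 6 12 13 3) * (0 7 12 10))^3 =(0 13 14 4 12 2 10 7 3 6)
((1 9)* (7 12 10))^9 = (12)(1 9)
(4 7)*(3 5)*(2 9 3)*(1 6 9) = [0, 6, 1, 5, 7, 2, 9, 4, 8, 3] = (1 6 9 3 5 2)(4 7)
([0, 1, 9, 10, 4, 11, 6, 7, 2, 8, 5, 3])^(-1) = [0, 1, 8, 11, 4, 10, 6, 7, 9, 2, 3, 5]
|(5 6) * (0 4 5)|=|(0 4 5 6)|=4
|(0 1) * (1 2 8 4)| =|(0 2 8 4 1)| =5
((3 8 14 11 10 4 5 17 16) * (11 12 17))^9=((3 8 14 12 17 16)(4 5 11 10))^9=(3 12)(4 5 11 10)(8 17)(14 16)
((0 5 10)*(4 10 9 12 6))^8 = (0 5 9 12 6 4 10)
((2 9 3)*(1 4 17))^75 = (17)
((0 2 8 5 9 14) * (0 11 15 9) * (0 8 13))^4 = ((0 2 13)(5 8)(9 14 11 15))^4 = (15)(0 2 13)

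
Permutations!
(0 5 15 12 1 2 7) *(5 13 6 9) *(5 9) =(0 13 6 5 15 12 1 2 7) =[13, 2, 7, 3, 4, 15, 5, 0, 8, 9, 10, 11, 1, 6, 14, 12]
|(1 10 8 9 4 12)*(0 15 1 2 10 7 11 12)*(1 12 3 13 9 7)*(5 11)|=13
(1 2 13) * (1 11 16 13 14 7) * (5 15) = (1 2 14 7)(5 15)(11 16 13) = [0, 2, 14, 3, 4, 15, 6, 1, 8, 9, 10, 16, 12, 11, 7, 5, 13]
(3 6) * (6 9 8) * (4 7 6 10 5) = (3 9 8 10 5 4 7 6) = [0, 1, 2, 9, 7, 4, 3, 6, 10, 8, 5]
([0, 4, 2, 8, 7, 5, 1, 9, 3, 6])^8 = (1 9 4 6 7)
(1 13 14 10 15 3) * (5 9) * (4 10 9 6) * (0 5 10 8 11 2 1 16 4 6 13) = (0 5 13 14 9 10 15 3 16 4 8 11 2 1) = [5, 0, 1, 16, 8, 13, 6, 7, 11, 10, 15, 2, 12, 14, 9, 3, 4]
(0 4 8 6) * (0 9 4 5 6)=(0 5 6 9 4 8)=[5, 1, 2, 3, 8, 6, 9, 7, 0, 4]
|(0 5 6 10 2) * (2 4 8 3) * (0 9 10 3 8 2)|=4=|(0 5 6 3)(2 9 10 4)|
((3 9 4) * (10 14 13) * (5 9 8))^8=((3 8 5 9 4)(10 14 13))^8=(3 9 8 4 5)(10 13 14)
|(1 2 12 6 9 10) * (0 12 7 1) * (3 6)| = 6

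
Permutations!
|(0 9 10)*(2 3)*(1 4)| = |(0 9 10)(1 4)(2 3)| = 6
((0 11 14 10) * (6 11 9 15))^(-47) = (0 15 11 10 9 6 14)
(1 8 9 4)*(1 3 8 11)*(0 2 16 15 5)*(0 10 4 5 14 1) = (0 2 16 15 14 1 11)(3 8 9 5 10 4) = [2, 11, 16, 8, 3, 10, 6, 7, 9, 5, 4, 0, 12, 13, 1, 14, 15]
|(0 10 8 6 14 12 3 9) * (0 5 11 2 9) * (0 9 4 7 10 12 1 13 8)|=10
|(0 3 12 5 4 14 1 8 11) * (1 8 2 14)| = 10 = |(0 3 12 5 4 1 2 14 8 11)|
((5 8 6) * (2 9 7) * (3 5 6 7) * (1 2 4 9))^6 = (9)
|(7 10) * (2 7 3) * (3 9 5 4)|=7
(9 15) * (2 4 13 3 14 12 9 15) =(15)(2 4 13 3 14 12 9) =[0, 1, 4, 14, 13, 5, 6, 7, 8, 2, 10, 11, 9, 3, 12, 15]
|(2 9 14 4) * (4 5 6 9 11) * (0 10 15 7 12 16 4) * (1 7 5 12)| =12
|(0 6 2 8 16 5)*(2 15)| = |(0 6 15 2 8 16 5)| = 7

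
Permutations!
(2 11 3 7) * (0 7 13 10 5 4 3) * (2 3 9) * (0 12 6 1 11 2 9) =(0 7 3 13 10 5 4)(1 11 12 6) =[7, 11, 2, 13, 0, 4, 1, 3, 8, 9, 5, 12, 6, 10]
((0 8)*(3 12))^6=((0 8)(3 12))^6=(12)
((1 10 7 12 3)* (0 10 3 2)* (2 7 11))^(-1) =(0 2 11 10)(1 3)(7 12) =((0 10 11 2)(1 3)(7 12))^(-1)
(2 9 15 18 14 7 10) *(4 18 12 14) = (2 9 15 12 14 7 10)(4 18) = [0, 1, 9, 3, 18, 5, 6, 10, 8, 15, 2, 11, 14, 13, 7, 12, 16, 17, 4]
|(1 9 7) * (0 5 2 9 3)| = 7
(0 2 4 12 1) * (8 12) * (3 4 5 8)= [2, 0, 5, 4, 3, 8, 6, 7, 12, 9, 10, 11, 1]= (0 2 5 8 12 1)(3 4)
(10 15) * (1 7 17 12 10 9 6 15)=[0, 7, 2, 3, 4, 5, 15, 17, 8, 6, 1, 11, 10, 13, 14, 9, 16, 12]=(1 7 17 12 10)(6 15 9)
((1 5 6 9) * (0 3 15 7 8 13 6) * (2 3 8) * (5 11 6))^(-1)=((0 8 13 5)(1 11 6 9)(2 3 15 7))^(-1)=(0 5 13 8)(1 9 6 11)(2 7 15 3)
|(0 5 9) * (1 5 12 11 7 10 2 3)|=10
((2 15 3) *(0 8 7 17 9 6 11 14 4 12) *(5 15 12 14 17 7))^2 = ((0 8 5 15 3 2 12)(4 14)(6 11 17 9))^2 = (0 5 3 12 8 15 2)(6 17)(9 11)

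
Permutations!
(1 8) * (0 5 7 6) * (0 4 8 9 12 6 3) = [5, 9, 2, 0, 8, 7, 4, 3, 1, 12, 10, 11, 6] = (0 5 7 3)(1 9 12 6 4 8)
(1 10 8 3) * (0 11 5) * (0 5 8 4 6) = (0 11 8 3 1 10 4 6) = [11, 10, 2, 1, 6, 5, 0, 7, 3, 9, 4, 8]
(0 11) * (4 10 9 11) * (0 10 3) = (0 4 3)(9 11 10) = [4, 1, 2, 0, 3, 5, 6, 7, 8, 11, 9, 10]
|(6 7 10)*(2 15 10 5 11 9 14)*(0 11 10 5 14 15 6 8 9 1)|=|(0 11 1)(2 6 7 14)(5 10 8 9 15)|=60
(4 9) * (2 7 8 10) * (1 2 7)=(1 2)(4 9)(7 8 10)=[0, 2, 1, 3, 9, 5, 6, 8, 10, 4, 7]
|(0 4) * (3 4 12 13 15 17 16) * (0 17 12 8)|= |(0 8)(3 4 17 16)(12 13 15)|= 12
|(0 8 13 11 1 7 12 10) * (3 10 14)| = 10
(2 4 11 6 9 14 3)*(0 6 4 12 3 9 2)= (0 6 2 12 3)(4 11)(9 14)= [6, 1, 12, 0, 11, 5, 2, 7, 8, 14, 10, 4, 3, 13, 9]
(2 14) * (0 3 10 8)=(0 3 10 8)(2 14)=[3, 1, 14, 10, 4, 5, 6, 7, 0, 9, 8, 11, 12, 13, 2]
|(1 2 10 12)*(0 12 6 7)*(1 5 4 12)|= 6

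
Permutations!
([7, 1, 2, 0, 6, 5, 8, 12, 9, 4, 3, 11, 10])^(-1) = (0 3 10 12 7)(4 9 8 6)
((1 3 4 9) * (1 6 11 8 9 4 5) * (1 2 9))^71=(1 8 11 6 9 2 5 3)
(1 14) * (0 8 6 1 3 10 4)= (0 8 6 1 14 3 10 4)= [8, 14, 2, 10, 0, 5, 1, 7, 6, 9, 4, 11, 12, 13, 3]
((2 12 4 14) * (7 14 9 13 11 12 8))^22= ((2 8 7 14)(4 9 13 11 12))^22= (2 7)(4 13 12 9 11)(8 14)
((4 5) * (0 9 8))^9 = (9)(4 5)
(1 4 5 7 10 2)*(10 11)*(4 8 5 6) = (1 8 5 7 11 10 2)(4 6) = [0, 8, 1, 3, 6, 7, 4, 11, 5, 9, 2, 10]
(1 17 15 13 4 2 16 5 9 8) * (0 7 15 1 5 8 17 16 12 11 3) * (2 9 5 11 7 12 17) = (0 12 7 15 13 4 9 2 17 1 16 8 11 3) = [12, 16, 17, 0, 9, 5, 6, 15, 11, 2, 10, 3, 7, 4, 14, 13, 8, 1]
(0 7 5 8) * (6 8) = (0 7 5 6 8) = [7, 1, 2, 3, 4, 6, 8, 5, 0]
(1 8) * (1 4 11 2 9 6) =[0, 8, 9, 3, 11, 5, 1, 7, 4, 6, 10, 2] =(1 8 4 11 2 9 6)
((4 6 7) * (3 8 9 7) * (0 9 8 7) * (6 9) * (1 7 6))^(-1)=(0 9 4 7 1)(3 6)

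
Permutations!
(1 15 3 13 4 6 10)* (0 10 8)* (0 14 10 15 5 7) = (0 15 3 13 4 6 8 14 10 1 5 7) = [15, 5, 2, 13, 6, 7, 8, 0, 14, 9, 1, 11, 12, 4, 10, 3]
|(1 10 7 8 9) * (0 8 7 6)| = 6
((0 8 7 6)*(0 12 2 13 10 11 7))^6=(2 12 6 7 11 10 13)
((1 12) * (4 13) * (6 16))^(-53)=((1 12)(4 13)(6 16))^(-53)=(1 12)(4 13)(6 16)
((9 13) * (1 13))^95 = ((1 13 9))^95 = (1 9 13)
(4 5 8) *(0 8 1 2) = (0 8 4 5 1 2) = [8, 2, 0, 3, 5, 1, 6, 7, 4]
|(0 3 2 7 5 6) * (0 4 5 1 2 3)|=3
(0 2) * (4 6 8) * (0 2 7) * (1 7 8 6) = [8, 7, 2, 3, 1, 5, 6, 0, 4] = (0 8 4 1 7)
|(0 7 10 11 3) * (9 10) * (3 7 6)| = 12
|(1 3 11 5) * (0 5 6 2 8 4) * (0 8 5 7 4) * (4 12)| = 30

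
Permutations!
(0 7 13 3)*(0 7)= (3 7 13)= [0, 1, 2, 7, 4, 5, 6, 13, 8, 9, 10, 11, 12, 3]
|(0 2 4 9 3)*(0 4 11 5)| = 12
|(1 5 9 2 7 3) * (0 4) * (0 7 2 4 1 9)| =|(0 1 5)(3 9 4 7)| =12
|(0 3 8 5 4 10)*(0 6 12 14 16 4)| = |(0 3 8 5)(4 10 6 12 14 16)| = 12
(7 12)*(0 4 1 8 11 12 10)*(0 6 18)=(0 4 1 8 11 12 7 10 6 18)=[4, 8, 2, 3, 1, 5, 18, 10, 11, 9, 6, 12, 7, 13, 14, 15, 16, 17, 0]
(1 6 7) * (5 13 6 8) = (1 8 5 13 6 7) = [0, 8, 2, 3, 4, 13, 7, 1, 5, 9, 10, 11, 12, 6]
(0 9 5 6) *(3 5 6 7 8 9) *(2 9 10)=(0 3 5 7 8 10 2 9 6)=[3, 1, 9, 5, 4, 7, 0, 8, 10, 6, 2]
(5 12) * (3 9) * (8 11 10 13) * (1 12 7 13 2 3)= (1 12 5 7 13 8 11 10 2 3 9)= [0, 12, 3, 9, 4, 7, 6, 13, 11, 1, 2, 10, 5, 8]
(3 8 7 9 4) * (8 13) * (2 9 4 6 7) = (2 9 6 7 4 3 13 8) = [0, 1, 9, 13, 3, 5, 7, 4, 2, 6, 10, 11, 12, 8]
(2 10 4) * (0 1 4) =[1, 4, 10, 3, 2, 5, 6, 7, 8, 9, 0] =(0 1 4 2 10)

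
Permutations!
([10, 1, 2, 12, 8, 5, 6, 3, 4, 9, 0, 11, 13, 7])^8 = [0, 1, 2, 3, 4, 5, 6, 7, 8, 9, 10, 11, 12, 13]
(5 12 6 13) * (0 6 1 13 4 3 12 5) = [6, 13, 2, 12, 3, 5, 4, 7, 8, 9, 10, 11, 1, 0] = (0 6 4 3 12 1 13)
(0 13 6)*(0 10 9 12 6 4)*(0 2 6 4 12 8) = [13, 1, 6, 3, 2, 5, 10, 7, 0, 8, 9, 11, 4, 12] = (0 13 12 4 2 6 10 9 8)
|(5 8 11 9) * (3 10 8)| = 6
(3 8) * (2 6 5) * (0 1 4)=(0 1 4)(2 6 5)(3 8)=[1, 4, 6, 8, 0, 2, 5, 7, 3]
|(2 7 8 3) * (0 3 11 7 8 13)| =|(0 3 2 8 11 7 13)| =7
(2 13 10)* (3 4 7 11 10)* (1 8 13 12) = (1 8 13 3 4 7 11 10 2 12) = [0, 8, 12, 4, 7, 5, 6, 11, 13, 9, 2, 10, 1, 3]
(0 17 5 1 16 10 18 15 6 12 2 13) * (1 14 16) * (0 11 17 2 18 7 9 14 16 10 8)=(0 2 13 11 17 5 16 8)(6 12 18 15)(7 9 14 10)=[2, 1, 13, 3, 4, 16, 12, 9, 0, 14, 7, 17, 18, 11, 10, 6, 8, 5, 15]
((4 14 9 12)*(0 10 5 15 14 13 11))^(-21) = ((0 10 5 15 14 9 12 4 13 11))^(-21) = (0 11 13 4 12 9 14 15 5 10)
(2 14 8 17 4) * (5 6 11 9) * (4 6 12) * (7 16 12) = (2 14 8 17 6 11 9 5 7 16 12 4) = [0, 1, 14, 3, 2, 7, 11, 16, 17, 5, 10, 9, 4, 13, 8, 15, 12, 6]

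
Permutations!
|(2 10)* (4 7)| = 2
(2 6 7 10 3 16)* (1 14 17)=(1 14 17)(2 6 7 10 3 16)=[0, 14, 6, 16, 4, 5, 7, 10, 8, 9, 3, 11, 12, 13, 17, 15, 2, 1]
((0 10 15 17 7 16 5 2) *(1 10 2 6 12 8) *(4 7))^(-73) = ((0 2)(1 10 15 17 4 7 16 5 6 12 8))^(-73) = (0 2)(1 4 6 10 7 12 15 16 8 17 5)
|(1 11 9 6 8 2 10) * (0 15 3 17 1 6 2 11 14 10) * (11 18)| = |(0 15 3 17 1 14 10 6 8 18 11 9 2)| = 13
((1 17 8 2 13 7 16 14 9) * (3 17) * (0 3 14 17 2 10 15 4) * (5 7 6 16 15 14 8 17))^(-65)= ((17)(0 3 2 13 6 16 5 7 15 4)(1 8 10 14 9))^(-65)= (17)(0 16)(2 7)(3 5)(4 6)(13 15)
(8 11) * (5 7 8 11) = (11)(5 7 8) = [0, 1, 2, 3, 4, 7, 6, 8, 5, 9, 10, 11]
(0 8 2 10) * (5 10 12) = (0 8 2 12 5 10) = [8, 1, 12, 3, 4, 10, 6, 7, 2, 9, 0, 11, 5]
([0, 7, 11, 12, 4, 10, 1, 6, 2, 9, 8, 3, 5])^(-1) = [0, 6, 8, 11, 4, 12, 7, 1, 10, 9, 5, 2, 3]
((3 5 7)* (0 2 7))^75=((0 2 7 3 5))^75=(7)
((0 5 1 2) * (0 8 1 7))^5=((0 5 7)(1 2 8))^5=(0 7 5)(1 8 2)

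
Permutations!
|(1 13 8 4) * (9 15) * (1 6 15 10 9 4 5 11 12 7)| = 42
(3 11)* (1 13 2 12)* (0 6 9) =[6, 13, 12, 11, 4, 5, 9, 7, 8, 0, 10, 3, 1, 2] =(0 6 9)(1 13 2 12)(3 11)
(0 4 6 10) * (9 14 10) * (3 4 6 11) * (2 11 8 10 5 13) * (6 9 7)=[9, 1, 11, 4, 8, 13, 7, 6, 10, 14, 0, 3, 12, 2, 5]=(0 9 14 5 13 2 11 3 4 8 10)(6 7)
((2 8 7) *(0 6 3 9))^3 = (0 9 3 6)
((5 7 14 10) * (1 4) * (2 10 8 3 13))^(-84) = ((1 4)(2 10 5 7 14 8 3 13))^(-84) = (2 14)(3 5)(7 13)(8 10)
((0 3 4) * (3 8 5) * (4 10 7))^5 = (0 7 3 8 4 10 5)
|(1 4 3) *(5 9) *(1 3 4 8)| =2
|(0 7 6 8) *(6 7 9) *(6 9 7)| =4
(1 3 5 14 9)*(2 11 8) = (1 3 5 14 9)(2 11 8) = [0, 3, 11, 5, 4, 14, 6, 7, 2, 1, 10, 8, 12, 13, 9]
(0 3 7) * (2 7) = (0 3 2 7) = [3, 1, 7, 2, 4, 5, 6, 0]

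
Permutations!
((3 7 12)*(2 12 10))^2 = (2 3 10 12 7)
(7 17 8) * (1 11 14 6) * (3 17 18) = (1 11 14 6)(3 17 8 7 18) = [0, 11, 2, 17, 4, 5, 1, 18, 7, 9, 10, 14, 12, 13, 6, 15, 16, 8, 3]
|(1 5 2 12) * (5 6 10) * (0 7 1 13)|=9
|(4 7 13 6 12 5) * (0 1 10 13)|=9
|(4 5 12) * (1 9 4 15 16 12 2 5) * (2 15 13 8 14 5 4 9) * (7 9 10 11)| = 84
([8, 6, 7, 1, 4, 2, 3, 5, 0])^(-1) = [8, 3, 5, 6, 4, 7, 1, 2, 0]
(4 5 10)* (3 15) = [0, 1, 2, 15, 5, 10, 6, 7, 8, 9, 4, 11, 12, 13, 14, 3] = (3 15)(4 5 10)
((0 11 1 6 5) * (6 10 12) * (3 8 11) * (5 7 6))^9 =((0 3 8 11 1 10 12 5)(6 7))^9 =(0 3 8 11 1 10 12 5)(6 7)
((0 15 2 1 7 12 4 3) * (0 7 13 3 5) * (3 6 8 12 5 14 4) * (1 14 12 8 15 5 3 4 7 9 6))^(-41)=(0 5)(1 13)(2 14 7 3 9 6 15)(4 12)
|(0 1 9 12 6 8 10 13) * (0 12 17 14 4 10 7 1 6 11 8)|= 22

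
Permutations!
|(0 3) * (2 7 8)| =|(0 3)(2 7 8)| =6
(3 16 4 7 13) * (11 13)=(3 16 4 7 11 13)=[0, 1, 2, 16, 7, 5, 6, 11, 8, 9, 10, 13, 12, 3, 14, 15, 4]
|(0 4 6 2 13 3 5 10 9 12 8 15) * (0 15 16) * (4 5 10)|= 12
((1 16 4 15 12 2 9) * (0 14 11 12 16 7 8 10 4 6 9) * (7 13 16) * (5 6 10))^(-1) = ((0 14 11 12 2)(1 13 16 10 4 15 7 8 5 6 9))^(-1) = (0 2 12 11 14)(1 9 6 5 8 7 15 4 10 16 13)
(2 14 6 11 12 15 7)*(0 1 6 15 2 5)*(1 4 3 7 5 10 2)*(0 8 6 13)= (0 4 3 7 10 2 14 15 5 8 6 11 12 1 13)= [4, 13, 14, 7, 3, 8, 11, 10, 6, 9, 2, 12, 1, 0, 15, 5]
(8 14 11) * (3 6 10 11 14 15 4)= (3 6 10 11 8 15 4)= [0, 1, 2, 6, 3, 5, 10, 7, 15, 9, 11, 8, 12, 13, 14, 4]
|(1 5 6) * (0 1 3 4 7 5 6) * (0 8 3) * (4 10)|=|(0 1 6)(3 10 4 7 5 8)|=6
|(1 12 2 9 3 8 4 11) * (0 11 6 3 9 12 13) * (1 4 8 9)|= 8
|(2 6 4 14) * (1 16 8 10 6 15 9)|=10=|(1 16 8 10 6 4 14 2 15 9)|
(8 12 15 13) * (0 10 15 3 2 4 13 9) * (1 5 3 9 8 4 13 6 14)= (0 10 15 8 12 9)(1 5 3 2 13 4 6 14)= [10, 5, 13, 2, 6, 3, 14, 7, 12, 0, 15, 11, 9, 4, 1, 8]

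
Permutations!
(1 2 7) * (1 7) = [0, 2, 1, 3, 4, 5, 6, 7] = (7)(1 2)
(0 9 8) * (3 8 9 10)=(0 10 3 8)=[10, 1, 2, 8, 4, 5, 6, 7, 0, 9, 3]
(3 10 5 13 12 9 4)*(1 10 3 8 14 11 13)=(1 10 5)(4 8 14 11 13 12 9)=[0, 10, 2, 3, 8, 1, 6, 7, 14, 4, 5, 13, 9, 12, 11]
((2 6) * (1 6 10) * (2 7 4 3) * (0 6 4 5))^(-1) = ((0 6 7 5)(1 4 3 2 10))^(-1) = (0 5 7 6)(1 10 2 3 4)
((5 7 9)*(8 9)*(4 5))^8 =((4 5 7 8 9))^8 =(4 8 5 9 7)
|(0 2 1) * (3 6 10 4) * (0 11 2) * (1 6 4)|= 10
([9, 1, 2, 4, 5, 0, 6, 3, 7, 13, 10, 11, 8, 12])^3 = (0 12 3)(4 9 8)(5 13 7)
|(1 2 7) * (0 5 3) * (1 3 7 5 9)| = |(0 9 1 2 5 7 3)| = 7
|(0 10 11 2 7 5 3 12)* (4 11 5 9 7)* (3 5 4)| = |(0 10 4 11 2 3 12)(7 9)| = 14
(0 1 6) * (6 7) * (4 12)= (0 1 7 6)(4 12)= [1, 7, 2, 3, 12, 5, 0, 6, 8, 9, 10, 11, 4]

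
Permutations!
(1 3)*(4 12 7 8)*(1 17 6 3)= (3 17 6)(4 12 7 8)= [0, 1, 2, 17, 12, 5, 3, 8, 4, 9, 10, 11, 7, 13, 14, 15, 16, 6]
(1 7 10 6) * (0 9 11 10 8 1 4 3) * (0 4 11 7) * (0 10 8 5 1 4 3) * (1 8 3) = (0 9 7 5 8 4)(1 10 6 11 3) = [9, 10, 2, 1, 0, 8, 11, 5, 4, 7, 6, 3]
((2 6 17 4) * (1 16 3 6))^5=(1 4 6 16 2 17 3)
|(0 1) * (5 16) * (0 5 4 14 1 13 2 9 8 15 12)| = 35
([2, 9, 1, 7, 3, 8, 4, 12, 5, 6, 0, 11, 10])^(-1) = (0 10 12 7 3 4 6 9 1 2)(5 8)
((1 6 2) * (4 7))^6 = (7) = ((1 6 2)(4 7))^6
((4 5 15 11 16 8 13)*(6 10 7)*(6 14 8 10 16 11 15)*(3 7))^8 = ((3 7 14 8 13 4 5 6 16 10))^8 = (3 16 5 13 14)(4 8 7 10 6)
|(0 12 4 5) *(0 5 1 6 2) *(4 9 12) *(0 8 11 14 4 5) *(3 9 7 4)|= |(0 5)(1 6 2 8 11 14 3 9 12 7 4)|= 22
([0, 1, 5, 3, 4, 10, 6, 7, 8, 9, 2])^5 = (2 10 5)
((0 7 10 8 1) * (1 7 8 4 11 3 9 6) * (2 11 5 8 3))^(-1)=(0 1 6 9 3)(2 11)(4 10 7 8 5)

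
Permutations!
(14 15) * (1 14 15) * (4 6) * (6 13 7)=(15)(1 14)(4 13 7 6)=[0, 14, 2, 3, 13, 5, 4, 6, 8, 9, 10, 11, 12, 7, 1, 15]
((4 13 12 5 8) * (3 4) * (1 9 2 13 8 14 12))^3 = ((1 9 2 13)(3 4 8)(5 14 12))^3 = (14)(1 13 2 9)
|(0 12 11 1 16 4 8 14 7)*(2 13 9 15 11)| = 13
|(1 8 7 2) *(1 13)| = 5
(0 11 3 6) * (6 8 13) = (0 11 3 8 13 6) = [11, 1, 2, 8, 4, 5, 0, 7, 13, 9, 10, 3, 12, 6]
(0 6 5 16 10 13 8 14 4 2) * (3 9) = (0 6 5 16 10 13 8 14 4 2)(3 9) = [6, 1, 0, 9, 2, 16, 5, 7, 14, 3, 13, 11, 12, 8, 4, 15, 10]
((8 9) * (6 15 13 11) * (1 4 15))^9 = ((1 4 15 13 11 6)(8 9))^9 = (1 13)(4 11)(6 15)(8 9)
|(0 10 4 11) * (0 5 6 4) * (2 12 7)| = |(0 10)(2 12 7)(4 11 5 6)| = 12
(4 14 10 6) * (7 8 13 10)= (4 14 7 8 13 10 6)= [0, 1, 2, 3, 14, 5, 4, 8, 13, 9, 6, 11, 12, 10, 7]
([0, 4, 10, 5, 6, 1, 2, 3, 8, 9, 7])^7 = [0, 5, 6, 7, 1, 3, 4, 10, 8, 9, 2]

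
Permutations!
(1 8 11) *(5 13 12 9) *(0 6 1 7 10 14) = (0 6 1 8 11 7 10 14)(5 13 12 9) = [6, 8, 2, 3, 4, 13, 1, 10, 11, 5, 14, 7, 9, 12, 0]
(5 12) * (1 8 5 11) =(1 8 5 12 11) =[0, 8, 2, 3, 4, 12, 6, 7, 5, 9, 10, 1, 11]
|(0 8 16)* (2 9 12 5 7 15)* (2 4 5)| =|(0 8 16)(2 9 12)(4 5 7 15)| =12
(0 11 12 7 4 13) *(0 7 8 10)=[11, 1, 2, 3, 13, 5, 6, 4, 10, 9, 0, 12, 8, 7]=(0 11 12 8 10)(4 13 7)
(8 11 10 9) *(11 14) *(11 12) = (8 14 12 11 10 9) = [0, 1, 2, 3, 4, 5, 6, 7, 14, 8, 9, 10, 11, 13, 12]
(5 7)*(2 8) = [0, 1, 8, 3, 4, 7, 6, 5, 2] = (2 8)(5 7)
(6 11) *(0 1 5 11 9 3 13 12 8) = (0 1 5 11 6 9 3 13 12 8) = [1, 5, 2, 13, 4, 11, 9, 7, 0, 3, 10, 6, 8, 12]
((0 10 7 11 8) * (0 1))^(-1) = ((0 10 7 11 8 1))^(-1) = (0 1 8 11 7 10)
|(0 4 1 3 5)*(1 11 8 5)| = 10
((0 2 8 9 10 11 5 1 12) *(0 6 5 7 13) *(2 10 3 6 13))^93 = (0 11 2 9 6 1 13 10 7 8 3 5 12)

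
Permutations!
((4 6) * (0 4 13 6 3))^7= ((0 4 3)(6 13))^7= (0 4 3)(6 13)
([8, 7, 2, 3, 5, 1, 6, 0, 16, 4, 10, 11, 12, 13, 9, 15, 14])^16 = (0 1 4 14 8 7 5 9 16)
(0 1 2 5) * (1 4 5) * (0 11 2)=[4, 0, 1, 3, 5, 11, 6, 7, 8, 9, 10, 2]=(0 4 5 11 2 1)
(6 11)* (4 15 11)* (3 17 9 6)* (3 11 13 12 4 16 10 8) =[0, 1, 2, 17, 15, 5, 16, 7, 3, 6, 8, 11, 4, 12, 14, 13, 10, 9] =(3 17 9 6 16 10 8)(4 15 13 12)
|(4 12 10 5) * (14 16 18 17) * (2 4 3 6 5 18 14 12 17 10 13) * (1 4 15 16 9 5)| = |(1 4 17 12 13 2 15 16 14 9 5 3 6)(10 18)| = 26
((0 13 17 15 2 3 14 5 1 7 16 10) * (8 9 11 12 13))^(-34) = (0 16 1 14 2 17 12 9)(3 15 13 11 8 10 7 5)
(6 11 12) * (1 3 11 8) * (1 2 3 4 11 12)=(1 4 11)(2 3 12 6 8)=[0, 4, 3, 12, 11, 5, 8, 7, 2, 9, 10, 1, 6]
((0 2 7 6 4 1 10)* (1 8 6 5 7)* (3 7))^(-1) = ((0 2 1 10)(3 7 5)(4 8 6))^(-1) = (0 10 1 2)(3 5 7)(4 6 8)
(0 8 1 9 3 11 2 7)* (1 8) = [1, 9, 7, 11, 4, 5, 6, 0, 8, 3, 10, 2] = (0 1 9 3 11 2 7)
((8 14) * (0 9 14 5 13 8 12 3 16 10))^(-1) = ((0 9 14 12 3 16 10)(5 13 8))^(-1) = (0 10 16 3 12 14 9)(5 8 13)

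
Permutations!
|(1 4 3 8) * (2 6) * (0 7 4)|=6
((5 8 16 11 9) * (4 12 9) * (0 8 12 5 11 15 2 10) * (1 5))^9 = (0 15)(1 9)(2 8)(4 12)(5 11)(10 16)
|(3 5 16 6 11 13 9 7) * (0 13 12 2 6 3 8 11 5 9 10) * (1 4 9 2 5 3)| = 9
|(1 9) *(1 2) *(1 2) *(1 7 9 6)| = 2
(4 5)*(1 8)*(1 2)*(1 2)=(1 8)(4 5)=[0, 8, 2, 3, 5, 4, 6, 7, 1]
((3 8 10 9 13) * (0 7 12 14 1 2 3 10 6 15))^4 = (0 1 6 12 3)(2 15 14 8 7)(9 13 10)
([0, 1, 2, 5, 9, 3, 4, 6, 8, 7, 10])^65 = [0, 1, 2, 5, 9, 3, 4, 6, 8, 7, 10]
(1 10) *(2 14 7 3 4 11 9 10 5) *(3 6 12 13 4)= (1 5 2 14 7 6 12 13 4 11 9 10)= [0, 5, 14, 3, 11, 2, 12, 6, 8, 10, 1, 9, 13, 4, 7]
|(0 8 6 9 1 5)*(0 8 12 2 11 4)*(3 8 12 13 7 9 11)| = |(0 13 7 9 1 5 12 2 3 8 6 11 4)| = 13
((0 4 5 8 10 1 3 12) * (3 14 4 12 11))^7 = (0 12)(1 14 4 5 8 10)(3 11)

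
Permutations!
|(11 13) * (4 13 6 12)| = 5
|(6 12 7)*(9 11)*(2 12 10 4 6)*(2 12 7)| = 6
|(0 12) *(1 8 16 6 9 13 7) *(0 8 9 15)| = |(0 12 8 16 6 15)(1 9 13 7)| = 12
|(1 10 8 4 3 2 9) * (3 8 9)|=6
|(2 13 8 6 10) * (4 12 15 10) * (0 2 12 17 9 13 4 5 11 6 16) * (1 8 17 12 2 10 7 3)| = 33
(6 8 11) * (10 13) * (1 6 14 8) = (1 6)(8 11 14)(10 13) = [0, 6, 2, 3, 4, 5, 1, 7, 11, 9, 13, 14, 12, 10, 8]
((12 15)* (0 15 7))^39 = (0 7 12 15) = ((0 15 12 7))^39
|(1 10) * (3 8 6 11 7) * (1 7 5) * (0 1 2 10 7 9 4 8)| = |(0 1 7 3)(2 10 9 4 8 6 11 5)| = 8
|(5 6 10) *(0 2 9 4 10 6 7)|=|(0 2 9 4 10 5 7)|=7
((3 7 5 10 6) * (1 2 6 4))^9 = (1 2 6 3 7 5 10 4)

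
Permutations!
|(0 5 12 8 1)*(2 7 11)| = 15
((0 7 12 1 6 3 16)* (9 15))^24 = ((0 7 12 1 6 3 16)(9 15))^24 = (0 1 16 12 3 7 6)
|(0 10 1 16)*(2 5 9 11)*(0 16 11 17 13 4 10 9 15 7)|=|(0 9 17 13 4 10 1 11 2 5 15 7)|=12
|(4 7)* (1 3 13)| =|(1 3 13)(4 7)| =6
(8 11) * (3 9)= (3 9)(8 11)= [0, 1, 2, 9, 4, 5, 6, 7, 11, 3, 10, 8]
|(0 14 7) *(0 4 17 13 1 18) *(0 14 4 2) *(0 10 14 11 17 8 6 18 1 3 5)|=|(0 4 8 6 18 11 17 13 3 5)(2 10 14 7)|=20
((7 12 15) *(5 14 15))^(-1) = (5 12 7 15 14)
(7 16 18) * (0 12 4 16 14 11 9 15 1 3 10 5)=(0 12 4 16 18 7 14 11 9 15 1 3 10 5)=[12, 3, 2, 10, 16, 0, 6, 14, 8, 15, 5, 9, 4, 13, 11, 1, 18, 17, 7]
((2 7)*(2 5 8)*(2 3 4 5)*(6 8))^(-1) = (2 7)(3 8 6 5 4)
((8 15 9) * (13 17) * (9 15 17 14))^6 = ((8 17 13 14 9))^6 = (8 17 13 14 9)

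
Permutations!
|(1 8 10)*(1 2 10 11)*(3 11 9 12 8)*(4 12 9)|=6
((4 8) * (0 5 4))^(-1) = ((0 5 4 8))^(-1) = (0 8 4 5)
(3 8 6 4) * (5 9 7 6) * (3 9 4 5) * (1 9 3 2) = (1 9 7 6 5 4 3 8 2) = [0, 9, 1, 8, 3, 4, 5, 6, 2, 7]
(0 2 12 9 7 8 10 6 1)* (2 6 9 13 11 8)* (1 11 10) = (0 6 11 8 1)(2 12 13 10 9 7) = [6, 0, 12, 3, 4, 5, 11, 2, 1, 7, 9, 8, 13, 10]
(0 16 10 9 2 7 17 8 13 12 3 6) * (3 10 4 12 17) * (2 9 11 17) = (0 16 4 12 10 11 17 8 13 2 7 3 6) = [16, 1, 7, 6, 12, 5, 0, 3, 13, 9, 11, 17, 10, 2, 14, 15, 4, 8]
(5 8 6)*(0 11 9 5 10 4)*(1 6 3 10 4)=(0 11 9 5 8 3 10 1 6 4)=[11, 6, 2, 10, 0, 8, 4, 7, 3, 5, 1, 9]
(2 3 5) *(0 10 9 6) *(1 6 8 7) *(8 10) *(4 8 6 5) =(0 6)(1 5 2 3 4 8 7)(9 10) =[6, 5, 3, 4, 8, 2, 0, 1, 7, 10, 9]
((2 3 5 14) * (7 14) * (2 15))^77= (2 15 14 7 5 3)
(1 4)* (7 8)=(1 4)(7 8)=[0, 4, 2, 3, 1, 5, 6, 8, 7]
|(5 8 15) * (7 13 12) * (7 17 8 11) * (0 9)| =|(0 9)(5 11 7 13 12 17 8 15)| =8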